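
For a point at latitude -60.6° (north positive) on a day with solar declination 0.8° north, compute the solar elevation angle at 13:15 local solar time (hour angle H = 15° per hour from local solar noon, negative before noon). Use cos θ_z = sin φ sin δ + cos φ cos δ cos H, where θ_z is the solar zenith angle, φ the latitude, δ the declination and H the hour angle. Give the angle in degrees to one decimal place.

26.9°

Hour angle H = 15° × (13.25 − 12) = 18.75°.
With φ = -60.6°, δ = 0.8°, H = 18.75°: sin φ sin δ = -0.0122, cos φ cos δ cos H = 0.4648, so cos θ_z = 0.4526.
θ_z = arccos(0.4526) = 63.09°, so the elevation is 90° − 63.09° = 26.91°.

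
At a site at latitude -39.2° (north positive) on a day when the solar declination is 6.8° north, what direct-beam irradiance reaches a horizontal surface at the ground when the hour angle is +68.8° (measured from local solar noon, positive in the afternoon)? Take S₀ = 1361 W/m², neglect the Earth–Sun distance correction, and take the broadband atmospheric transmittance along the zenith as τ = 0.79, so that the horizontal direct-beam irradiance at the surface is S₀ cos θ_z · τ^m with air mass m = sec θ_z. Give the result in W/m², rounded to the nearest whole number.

87 W/m²

cos θ_z = sin φ sin δ + cos φ cos δ cos H = (-0.6320)(0.1184) + (0.7749)(0.9930)(0.3616) = 0.2034.
Air mass m = 1/cos θ_z = 1/0.2034 = 4.916; τ^m = 0.79^4.916 = 0.3139.
Surface direct beam = 1361 × 0.2034 × 0.3139 = 86.90 W/m².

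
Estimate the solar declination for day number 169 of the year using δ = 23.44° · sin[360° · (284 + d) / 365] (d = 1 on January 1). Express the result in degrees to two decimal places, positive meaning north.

360 × (284 + 169) / 365 = 446.795°; sin(446.795°) = 0.9984.
δ = 23.44 × 0.9984 = 23.402° ≈ +23.40°.

+23.40°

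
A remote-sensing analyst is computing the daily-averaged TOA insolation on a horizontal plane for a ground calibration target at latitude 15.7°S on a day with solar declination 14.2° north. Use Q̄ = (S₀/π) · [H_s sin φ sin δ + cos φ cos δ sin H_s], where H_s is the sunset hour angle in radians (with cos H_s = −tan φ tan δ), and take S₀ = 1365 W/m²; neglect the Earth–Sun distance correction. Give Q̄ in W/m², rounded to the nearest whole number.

361 W/m²

The sunset hour angle satisfies cos H_s = −tan φ tan δ = 0.0711, giving H_s = 85.92°. In radians, H_s = 1.4996.
H_s sin φ sin δ = 1.4996 × -0.2706 × 0.2453 = -0.0995.
cos φ cos δ sin H_s = 0.9627 × 0.9694 × 0.9975 = 0.9309.
Q̄ = (1365/π) × (-0.0995 + 0.9309) = 434.49 × 0.8314 = 361.23 W/m².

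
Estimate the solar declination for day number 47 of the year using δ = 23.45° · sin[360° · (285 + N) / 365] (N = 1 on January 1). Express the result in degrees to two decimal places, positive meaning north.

-12.62°

360 × (285 + 47) / 365 = 327.452°; sin(327.452°) = -0.5380.
δ = 23.45 × -0.5380 = -12.616° ≈ -12.62°.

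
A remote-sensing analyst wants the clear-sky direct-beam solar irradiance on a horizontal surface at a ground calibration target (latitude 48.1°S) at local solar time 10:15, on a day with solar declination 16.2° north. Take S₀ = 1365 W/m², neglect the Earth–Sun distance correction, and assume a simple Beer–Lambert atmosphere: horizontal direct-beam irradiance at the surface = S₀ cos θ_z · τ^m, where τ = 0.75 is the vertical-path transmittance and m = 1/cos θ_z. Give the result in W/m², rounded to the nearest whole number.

Hour angle H = 15° × (10.25 − 12) = -26.25°.
cos θ_z = sin φ sin δ + cos φ cos δ cos H = (-0.7443)(0.2790) + (0.6678)(0.9603)(0.8969) = 0.3675.
Air mass m = 1/cos θ_z = 1/0.3675 = 2.721; τ^m = 0.75^2.721 = 0.4571.
Surface direct beam = 1365 × 0.3675 × 0.4571 = 229.30 W/m².

229 W/m²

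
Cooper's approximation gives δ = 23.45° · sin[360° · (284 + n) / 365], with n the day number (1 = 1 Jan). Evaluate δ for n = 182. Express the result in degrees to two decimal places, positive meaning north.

360 × (284 + 182) / 365 = 459.616°; sin(459.616°) = 0.9859.
δ = 23.45 × 0.9859 = 23.119° ≈ +23.12°.

+23.12°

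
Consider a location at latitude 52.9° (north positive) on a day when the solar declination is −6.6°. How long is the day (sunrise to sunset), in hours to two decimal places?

10.83 hours

The sunset hour angle satisfies cos H_s = −tan φ tan δ = 0.1530, giving H_s = 81.20°.
Day length = 2 H_s / 15° h⁻¹ = 162.40° / 15 = 10.827 h.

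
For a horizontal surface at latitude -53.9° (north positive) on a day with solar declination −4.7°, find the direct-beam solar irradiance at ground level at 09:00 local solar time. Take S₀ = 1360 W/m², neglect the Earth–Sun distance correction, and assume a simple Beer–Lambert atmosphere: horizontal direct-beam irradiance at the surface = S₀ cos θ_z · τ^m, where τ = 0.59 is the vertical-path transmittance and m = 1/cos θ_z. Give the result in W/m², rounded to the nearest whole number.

Hour angle H = 15° × (9 − 12) = -45.00°.
With φ = -53.9°, δ = -4.7°, H = -45.00°: sin φ sin δ = 0.0662, cos φ cos δ cos H = 0.4152, so cos θ_z = 0.4814.
Air mass m = 1/cos θ_z = 1/0.4814 = 2.077; τ^m = 0.59^2.077 = 0.3342.
Surface direct beam = 1360 × 0.4814 × 0.3342 = 218.80 W/m².

219 W/m²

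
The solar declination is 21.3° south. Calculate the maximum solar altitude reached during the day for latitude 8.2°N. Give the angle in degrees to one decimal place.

60.5°

At local solar noon the hour angle is zero, so the elevation is 90° − |φ − δ| = 90° − |8.2° − (-21.3°)| = 90° − 29.5° = 60.5°.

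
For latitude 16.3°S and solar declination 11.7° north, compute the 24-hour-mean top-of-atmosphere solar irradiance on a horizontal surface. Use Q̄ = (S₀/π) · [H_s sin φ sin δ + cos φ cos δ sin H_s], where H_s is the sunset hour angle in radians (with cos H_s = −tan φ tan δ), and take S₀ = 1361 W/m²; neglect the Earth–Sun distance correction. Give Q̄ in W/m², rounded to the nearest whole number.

369 W/m²

−tan φ tan δ = −(-0.2924)(0.2071) = 0.0606; H_s = arccos(0.0606) = 86.53°. In radians, H_s = 1.5102.
H_s sin φ sin δ = 1.5102 × -0.2807 × 0.2028 = -0.0860.
cos φ cos δ sin H_s = 0.9598 × 0.9792 × 0.9982 = 0.9381.
Q̄ = (1361/π) × (-0.0860 + 0.9381) = 433.22 × 0.8521 = 369.15 W/m².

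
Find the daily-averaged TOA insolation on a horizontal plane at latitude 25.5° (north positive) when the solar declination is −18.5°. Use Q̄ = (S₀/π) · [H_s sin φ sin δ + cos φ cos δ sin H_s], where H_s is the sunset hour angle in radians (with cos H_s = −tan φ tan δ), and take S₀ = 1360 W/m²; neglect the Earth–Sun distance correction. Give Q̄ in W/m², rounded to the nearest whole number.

282 W/m²

The sunset hour angle satisfies cos H_s = −tan φ tan δ = 0.1596, giving H_s = 80.82°. In radians, H_s = 1.4106.
H_s sin φ sin δ = 1.4106 × 0.4305 × -0.3173 = -0.1927.
cos φ cos δ sin H_s = 0.9026 × 0.9483 × 0.9872 = 0.8450.
Q̄ = (1360/π) × (-0.1927 + 0.8450) = 432.90 × 0.6523 = 282.38 W/m².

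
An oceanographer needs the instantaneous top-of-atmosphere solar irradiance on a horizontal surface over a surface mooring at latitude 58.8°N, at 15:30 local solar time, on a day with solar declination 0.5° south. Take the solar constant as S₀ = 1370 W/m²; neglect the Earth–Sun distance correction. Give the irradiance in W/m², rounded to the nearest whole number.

Hour angle H = 15° × (15.5 − 12) = 52.50°.
With φ = 58.8°, δ = -0.5°, H = 52.50°: sin φ sin δ = -0.0075, cos φ cos δ cos H = 0.3153, so cos θ_z = 0.3078.
Top-of-atmosphere irradiance = S₀ cos θ_z = 1370 × 0.3078 = 421.69 W/m².

422 W/m²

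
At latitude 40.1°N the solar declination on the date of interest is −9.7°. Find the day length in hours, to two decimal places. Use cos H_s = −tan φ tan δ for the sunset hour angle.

The sunset hour angle satisfies cos H_s = −tan φ tan δ = 0.1439, giving H_s = 81.73°.
Day length = 2 H_s / 15° h⁻¹ = 163.46° / 15 = 10.897 h.

10.90 hours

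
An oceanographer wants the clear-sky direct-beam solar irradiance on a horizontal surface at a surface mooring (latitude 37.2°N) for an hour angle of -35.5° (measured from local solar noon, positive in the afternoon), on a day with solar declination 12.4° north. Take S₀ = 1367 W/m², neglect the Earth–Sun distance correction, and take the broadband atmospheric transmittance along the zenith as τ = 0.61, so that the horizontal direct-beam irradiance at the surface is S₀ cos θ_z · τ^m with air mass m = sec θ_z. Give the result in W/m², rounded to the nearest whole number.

With φ = 37.2°, δ = 12.4°, H = -35.50°: sin φ sin δ = 0.1298, cos φ cos δ cos H = 0.6333, so cos θ_z = 0.7631.
Air mass m = 1/cos θ_z = 1/0.7631 = 1.310; τ^m = 0.61^1.310 = 0.5233.
Surface direct beam = 1367 × 0.7631 × 0.5233 = 545.88 W/m².

546 W/m²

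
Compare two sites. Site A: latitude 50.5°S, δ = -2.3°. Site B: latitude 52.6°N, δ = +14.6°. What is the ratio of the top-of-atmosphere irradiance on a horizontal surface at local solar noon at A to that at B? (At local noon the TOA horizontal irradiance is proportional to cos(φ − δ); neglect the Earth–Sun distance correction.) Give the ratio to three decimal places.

A: cos θ_z = cos(-50.5° − (-2.3°)) = 0.6665.
B: cos θ_z = cos(52.6° − (14.6°)) = 0.7880.
Ratio A/B = 0.6665 / 0.7880 = 0.8458.

0.846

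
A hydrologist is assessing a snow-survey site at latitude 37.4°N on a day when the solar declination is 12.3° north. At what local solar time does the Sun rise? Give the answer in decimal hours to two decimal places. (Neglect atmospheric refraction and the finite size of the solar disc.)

5.36 h

cos H_s = −tan(37.4°) · tan(12.3°) = -0.1667, so H_s = arccos(-0.1667) = 99.60°.
Sunrise is at 12 − H_s/15 = 12 − 6.640 = 5.360 h local solar time.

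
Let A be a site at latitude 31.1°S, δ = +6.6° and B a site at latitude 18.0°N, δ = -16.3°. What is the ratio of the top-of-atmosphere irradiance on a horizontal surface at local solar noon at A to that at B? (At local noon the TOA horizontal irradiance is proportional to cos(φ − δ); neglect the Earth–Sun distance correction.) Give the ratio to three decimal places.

A: cos θ_z = cos(-31.1° − (6.6°)) = 0.7912.
B: cos θ_z = cos(18.0° − (-16.3°)) = 0.8261.
Ratio A/B = 0.7912 / 0.8261 = 0.9578.

0.958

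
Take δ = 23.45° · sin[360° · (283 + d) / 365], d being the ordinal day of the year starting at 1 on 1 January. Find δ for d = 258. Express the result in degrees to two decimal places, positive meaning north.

360 × (283 + 258) / 365 = 533.589°; sin(533.589°) = 0.1117.
δ = 23.45 × 0.1117 = 2.619° ≈ +2.62°.

+2.62°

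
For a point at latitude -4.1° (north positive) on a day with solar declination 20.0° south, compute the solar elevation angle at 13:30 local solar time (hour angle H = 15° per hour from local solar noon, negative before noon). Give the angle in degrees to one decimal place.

62.9°

Hour angle H = 15° × (13.5 − 12) = 22.50°.
cos θ_z = sin φ sin δ + cos φ cos δ cos H = (-0.0715)(-0.3420) + (0.9974)(0.9397)(0.9239) = 0.8904.
θ_z = arccos(0.8904) = 27.08°, so the elevation is 90° − 27.08° = 62.92°.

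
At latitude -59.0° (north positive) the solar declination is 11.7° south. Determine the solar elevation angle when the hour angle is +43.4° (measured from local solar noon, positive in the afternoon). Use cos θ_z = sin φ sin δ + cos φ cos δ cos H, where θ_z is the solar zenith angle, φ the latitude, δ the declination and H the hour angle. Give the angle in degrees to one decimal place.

32.7°

With φ = -59.0°, δ = -11.7°, H = 43.40°: sin φ sin δ = 0.1738, cos φ cos δ cos H = 0.3664, so cos θ_z = 0.5402.
θ_z = arccos(0.5402) = 57.30°, so the elevation is 90° − 57.30° = 32.70°.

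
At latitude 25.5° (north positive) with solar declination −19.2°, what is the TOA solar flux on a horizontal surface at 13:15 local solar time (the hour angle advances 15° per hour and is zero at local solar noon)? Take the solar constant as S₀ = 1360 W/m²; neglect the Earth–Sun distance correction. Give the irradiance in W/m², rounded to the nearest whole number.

905 W/m²

Hour angle H = 15° × (13.25 − 12) = 18.75°.
cos θ_z = sin φ sin δ + cos φ cos δ cos H = (0.4305)(-0.3289) + (0.9026)(0.9444)(0.9469) = 0.6656.
Top-of-atmosphere irradiance = S₀ cos θ_z = 1360 × 0.6656 = 905.22 W/m².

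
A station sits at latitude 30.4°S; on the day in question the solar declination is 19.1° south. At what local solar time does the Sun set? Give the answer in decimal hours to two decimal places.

18.78 h

−tan φ tan δ = −(-0.5867)(-0.3463) = -0.2032; H_s = arccos(-0.2032) = 101.72°.
Sunset is at 12 + H_s/15 = 12 + 6.781 = 18.781 h local solar time.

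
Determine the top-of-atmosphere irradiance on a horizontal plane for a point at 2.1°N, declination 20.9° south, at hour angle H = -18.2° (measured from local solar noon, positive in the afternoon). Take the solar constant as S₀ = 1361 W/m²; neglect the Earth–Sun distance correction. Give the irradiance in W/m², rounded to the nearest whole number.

With φ = 2.1°, δ = -20.9°, H = -18.20°: sin φ sin δ = -0.0131, cos φ cos δ cos H = 0.8869, so cos θ_z = 0.8738.
Top-of-atmosphere irradiance = S₀ cos θ_z = 1361 × 0.8738 = 1189.24 W/m².

1189 W/m²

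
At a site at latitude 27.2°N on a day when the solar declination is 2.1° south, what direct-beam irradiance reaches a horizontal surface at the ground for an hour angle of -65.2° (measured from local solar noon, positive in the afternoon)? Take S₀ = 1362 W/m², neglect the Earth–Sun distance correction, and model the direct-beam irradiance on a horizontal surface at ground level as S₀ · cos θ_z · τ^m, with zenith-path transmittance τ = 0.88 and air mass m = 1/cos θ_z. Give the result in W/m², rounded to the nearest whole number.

cos θ_z = sin φ sin δ + cos φ cos δ cos H = (0.4571)(-0.0366) + (0.8894)(0.9993)(0.4195) = 0.3561.
Air mass m = 1/cos θ_z = 1/0.3561 = 2.808; τ^m = 0.88^2.808 = 0.6984.
Surface direct beam = 1362 × 0.3561 × 0.6984 = 338.73 W/m².

339 W/m²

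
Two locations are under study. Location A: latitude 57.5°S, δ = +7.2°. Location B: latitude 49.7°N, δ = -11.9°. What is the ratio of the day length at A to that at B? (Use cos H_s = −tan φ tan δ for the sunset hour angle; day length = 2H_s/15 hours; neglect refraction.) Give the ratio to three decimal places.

1.039

A: H_s = arccos(−tan -57.5° · tan 7.2°) = 78.56°, so 2H_s/15 = 10.4747 h.
B: H_s = arccos(−tan 49.7° · tan -11.9°) = 75.61°, so 2H_s/15 = 10.0813 h.
Ratio A/B = 10.4747 / 10.0813 = 1.0390.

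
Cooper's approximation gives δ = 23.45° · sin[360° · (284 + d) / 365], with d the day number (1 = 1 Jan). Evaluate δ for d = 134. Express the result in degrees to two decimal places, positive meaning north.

360 × (284 + 134) / 365 = 412.274°; sin(412.274°) = 0.7909.
δ = 23.45 × 0.7909 = 18.547° ≈ +18.55°.

+18.55°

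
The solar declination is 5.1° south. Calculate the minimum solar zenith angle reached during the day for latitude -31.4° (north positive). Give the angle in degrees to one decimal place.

At local solar noon the hour angle is zero, so the zenith angle is |φ − δ| = |-31.4° − (-5.1°)| = 26.3°.

26.3°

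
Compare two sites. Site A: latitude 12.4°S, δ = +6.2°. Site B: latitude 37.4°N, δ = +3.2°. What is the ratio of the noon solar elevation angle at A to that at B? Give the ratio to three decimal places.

1.280

A: 90° − |-12.4 − (6.2)| = 71.40°.
B: 90° − |37.4 − (3.2)| = 55.80°.
Ratio A/B = 71.4000 / 55.8000 = 1.2796.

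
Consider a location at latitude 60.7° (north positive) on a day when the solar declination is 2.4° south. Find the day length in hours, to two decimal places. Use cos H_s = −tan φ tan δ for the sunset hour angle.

cos H_s = −tan(60.7°) · tan(-2.4°) = 0.0747, so H_s = arccos(0.0747) = 85.72°.
Day length = 2 H_s / 15° h⁻¹ = 171.44° / 15 = 11.429 h.

11.43 hours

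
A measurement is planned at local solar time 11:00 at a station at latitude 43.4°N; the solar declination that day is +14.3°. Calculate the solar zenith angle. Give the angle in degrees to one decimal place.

31.8°

Hour angle H = 15° × (11 − 12) = -15.00°.
cos θ_z = sin φ sin δ + cos φ cos δ cos H = (0.6871)(0.2470) + (0.7266)(0.9690)(0.9659) = 0.8498.
θ_z = arccos(0.8498) = 31.81°.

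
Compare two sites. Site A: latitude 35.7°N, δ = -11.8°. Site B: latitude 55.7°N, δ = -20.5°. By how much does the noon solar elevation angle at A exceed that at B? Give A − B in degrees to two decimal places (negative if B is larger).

A: 90° − |35.7 − (-11.8)| = 42.50°.
B: 90° − |55.7 − (-20.5)| = 13.80°.
A − B = 42.50 − 13.80 = 28.70°.

+28.70°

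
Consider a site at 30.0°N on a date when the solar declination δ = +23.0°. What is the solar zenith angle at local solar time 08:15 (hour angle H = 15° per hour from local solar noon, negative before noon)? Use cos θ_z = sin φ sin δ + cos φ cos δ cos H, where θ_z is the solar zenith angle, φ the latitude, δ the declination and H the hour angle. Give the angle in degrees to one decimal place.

50.3°

Hour angle H = 15° × (8.25 − 12) = -56.25°.
cos θ_z = sin φ sin δ + cos φ cos δ cos H = (0.5000)(0.3907) + (0.8660)(0.9205)(0.5556) = 0.6382.
θ_z = arccos(0.6382) = 50.34°.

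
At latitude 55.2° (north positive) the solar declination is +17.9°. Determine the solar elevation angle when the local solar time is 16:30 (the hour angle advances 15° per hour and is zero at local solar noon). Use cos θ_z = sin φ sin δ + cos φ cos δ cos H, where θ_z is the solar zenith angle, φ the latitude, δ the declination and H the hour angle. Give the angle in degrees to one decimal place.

27.4°

Hour angle H = 15° × (16.5 − 12) = 67.50°.
cos θ_z = sin(55.2°) sin(17.9°) + cos(55.2°) cos(17.9°) cos(67.50°) = 0.2524 + 0.2078 = 0.4602.
θ_z = arccos(0.4602) = 62.60°, so the elevation is 90° − 62.60° = 27.40°.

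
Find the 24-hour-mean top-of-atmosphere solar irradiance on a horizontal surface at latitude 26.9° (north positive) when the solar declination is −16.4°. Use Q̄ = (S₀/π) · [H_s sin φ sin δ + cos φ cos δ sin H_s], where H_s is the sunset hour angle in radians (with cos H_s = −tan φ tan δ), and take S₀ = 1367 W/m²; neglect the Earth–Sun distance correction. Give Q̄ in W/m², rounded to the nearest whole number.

cos H_s = −tan(26.9°) · tan(-16.4°) = 0.1493, so H_s = arccos(0.1493) = 81.41°. In radians, H_s = 1.4209.
H_s sin φ sin δ = 1.4209 × 0.4524 × -0.2823 = -0.1815.
cos φ cos δ sin H_s = 0.8918 × 0.9593 × 0.9888 = 0.8459.
Q̄ = (1367/π) × (-0.1815 + 0.8459) = 435.13 × 0.6644 = 289.10 W/m².

289 W/m²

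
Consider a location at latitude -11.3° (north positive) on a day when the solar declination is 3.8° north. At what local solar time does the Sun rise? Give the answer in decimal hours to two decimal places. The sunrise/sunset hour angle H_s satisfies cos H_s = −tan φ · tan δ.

The sunset hour angle satisfies cos H_s = −tan φ tan δ = 0.0133, giving H_s = 89.24°.
Sunrise is at 12 − H_s/15 = 12 − 5.949 = 6.051 h local solar time.

6.05 h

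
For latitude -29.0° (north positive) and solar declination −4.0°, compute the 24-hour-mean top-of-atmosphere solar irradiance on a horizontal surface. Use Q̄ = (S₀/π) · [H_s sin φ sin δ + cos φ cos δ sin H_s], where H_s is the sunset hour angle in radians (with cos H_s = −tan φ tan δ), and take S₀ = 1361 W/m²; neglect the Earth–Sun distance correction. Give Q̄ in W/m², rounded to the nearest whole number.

The sunset hour angle satisfies cos H_s = −tan φ tan δ = -0.0388, giving H_s = 92.22°. In radians, H_s = 1.6095.
H_s sin φ sin δ = 1.6095 × -0.4848 × -0.0698 = 0.0545.
cos φ cos δ sin H_s = 0.8746 × 0.9976 × 0.9993 = 0.8719.
Q̄ = (1361/π) × (0.0545 + 0.8719) = 433.22 × 0.9264 = 401.34 W/m².

401 W/m²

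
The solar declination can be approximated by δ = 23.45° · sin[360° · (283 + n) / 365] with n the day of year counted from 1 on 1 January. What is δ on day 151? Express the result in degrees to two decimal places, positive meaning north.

+21.75°

360 × (283 + 151) / 365 = 428.055°; sin(428.055°) = 0.9275.
δ = 23.45 × 0.9275 = 21.750° ≈ +21.75°.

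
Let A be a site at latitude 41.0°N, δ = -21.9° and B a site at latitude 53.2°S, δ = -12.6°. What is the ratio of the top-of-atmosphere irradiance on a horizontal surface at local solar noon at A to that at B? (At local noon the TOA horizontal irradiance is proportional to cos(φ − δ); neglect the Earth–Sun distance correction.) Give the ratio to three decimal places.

A: cos θ_z = cos(41.0° − (-21.9°)) = 0.4555.
B: cos θ_z = cos(-53.2° − (-12.6°)) = 0.7593.
Ratio A/B = 0.4555 / 0.7593 = 0.5999.

0.600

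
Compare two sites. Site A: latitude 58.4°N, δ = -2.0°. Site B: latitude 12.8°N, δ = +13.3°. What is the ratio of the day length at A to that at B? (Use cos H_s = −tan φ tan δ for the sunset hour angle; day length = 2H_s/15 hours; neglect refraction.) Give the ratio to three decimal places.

0.932

A: H_s = arccos(−tan 58.4° · tan -2.0°) = 86.75°, so 2H_s/15 = 11.5667 h.
B: H_s = arccos(−tan 12.8° · tan 13.3°) = 93.08°, so 2H_s/15 = 12.4107 h.
Ratio A/B = 11.5667 / 12.4107 = 0.9320.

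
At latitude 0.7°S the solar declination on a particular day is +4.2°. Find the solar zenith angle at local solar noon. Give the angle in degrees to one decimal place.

At local solar noon the hour angle is zero, so the zenith angle is |φ − δ| = |-0.7° − (4.2°)| = 4.9°.

4.9°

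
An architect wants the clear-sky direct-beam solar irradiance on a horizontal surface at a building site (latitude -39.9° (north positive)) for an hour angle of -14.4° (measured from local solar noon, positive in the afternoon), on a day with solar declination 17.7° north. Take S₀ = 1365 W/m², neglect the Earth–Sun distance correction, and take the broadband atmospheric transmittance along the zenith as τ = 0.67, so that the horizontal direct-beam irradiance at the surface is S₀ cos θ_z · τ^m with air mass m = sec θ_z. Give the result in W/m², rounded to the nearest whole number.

321 W/m²

cos θ_z = sin(-39.9°) sin(17.7°) + cos(-39.9°) cos(17.7°) cos(-14.40°) = -0.1950 + 0.7079 = 0.5129.
Air mass m = 1/cos θ_z = 1/0.5129 = 1.950; τ^m = 0.67^1.950 = 0.4580.
Surface direct beam = 1365 × 0.5129 × 0.4580 = 320.65 W/m².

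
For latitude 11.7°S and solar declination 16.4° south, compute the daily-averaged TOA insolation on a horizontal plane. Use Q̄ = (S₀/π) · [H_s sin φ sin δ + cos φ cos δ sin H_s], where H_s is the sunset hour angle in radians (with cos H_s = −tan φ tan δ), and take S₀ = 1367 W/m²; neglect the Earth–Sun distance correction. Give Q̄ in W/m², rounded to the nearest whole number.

The sunset hour angle satisfies cos H_s = −tan φ tan δ = -0.0609, giving H_s = 93.49°. In radians, H_s = 1.6317.
H_s sin φ sin δ = 1.6317 × -0.2028 × -0.2823 = 0.0934.
cos φ cos δ sin H_s = 0.9792 × 0.9593 × 0.9981 = 0.9376.
Q̄ = (1367/π) × (0.0934 + 0.9376) = 435.13 × 1.0310 = 448.62 W/m².

449 W/m²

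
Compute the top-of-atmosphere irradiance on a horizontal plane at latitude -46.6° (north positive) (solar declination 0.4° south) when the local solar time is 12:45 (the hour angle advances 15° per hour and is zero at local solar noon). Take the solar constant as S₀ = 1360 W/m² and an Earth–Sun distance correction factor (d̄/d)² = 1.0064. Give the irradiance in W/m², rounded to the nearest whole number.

929 W/m²

Hour angle H = 15° × (12.75 − 12) = 11.25°.
cos θ_z = sin φ sin δ + cos φ cos δ cos H = (-0.7266)(-0.0070) + (0.6871)(1.0000)(0.9808) = 0.6790.
Top-of-atmosphere irradiance = S₀ (d̄/d)² cos θ_z = 1360 × 1.0064 × 0.6790 = 929.35 W/m².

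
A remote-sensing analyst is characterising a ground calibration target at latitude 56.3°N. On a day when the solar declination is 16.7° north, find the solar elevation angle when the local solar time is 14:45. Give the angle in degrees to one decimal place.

39.7°

Hour angle H = 15° × (14.75 − 12) = 41.25°.
cos θ_z = sin φ sin δ + cos φ cos δ cos H = (0.8320)(0.2874) + (0.5548)(0.9578)(0.7518) = 0.6386.
θ_z = arccos(0.6386) = 50.31°, so the elevation is 90° − 50.31° = 39.69°.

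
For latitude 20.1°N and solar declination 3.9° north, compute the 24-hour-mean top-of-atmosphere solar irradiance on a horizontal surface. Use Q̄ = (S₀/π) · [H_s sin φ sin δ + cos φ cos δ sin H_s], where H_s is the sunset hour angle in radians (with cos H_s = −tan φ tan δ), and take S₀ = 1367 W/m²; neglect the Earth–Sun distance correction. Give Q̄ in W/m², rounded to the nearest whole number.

−tan φ tan δ = −(0.3659)(0.0682) = -0.0250; H_s = arccos(-0.0250) = 91.43°. In radians, H_s = 1.5958.
H_s sin φ sin δ = 1.5958 × 0.3437 × 0.0680 = 0.0373.
cos φ cos δ sin H_s = 0.9391 × 0.9977 × 0.9997 = 0.9367.
Q̄ = (1367/π) × (0.0373 + 0.9367) = 435.13 × 0.9740 = 423.82 W/m².

424 W/m²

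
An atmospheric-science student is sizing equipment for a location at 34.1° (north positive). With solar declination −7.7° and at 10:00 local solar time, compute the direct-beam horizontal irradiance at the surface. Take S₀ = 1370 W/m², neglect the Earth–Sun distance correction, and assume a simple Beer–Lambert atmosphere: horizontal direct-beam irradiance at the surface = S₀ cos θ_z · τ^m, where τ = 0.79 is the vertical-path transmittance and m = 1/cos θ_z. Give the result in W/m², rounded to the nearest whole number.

601 W/m²

Hour angle H = 15° × (10 − 12) = -30.00°.
cos θ_z = sin φ sin δ + cos φ cos δ cos H = (0.5606)(-0.1340) + (0.8281)(0.9910)(0.8660) = 0.6356.
Air mass m = 1/cos θ_z = 1/0.6356 = 1.573; τ^m = 0.79^1.573 = 0.6902.
Surface direct beam = 1370 × 0.6356 × 0.6902 = 601.01 W/m².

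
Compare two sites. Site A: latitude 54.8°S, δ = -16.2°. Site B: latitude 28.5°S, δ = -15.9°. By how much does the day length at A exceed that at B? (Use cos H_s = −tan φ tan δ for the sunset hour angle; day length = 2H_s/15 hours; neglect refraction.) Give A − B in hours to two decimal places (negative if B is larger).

A: H_s = arccos(−tan -54.8° · tan -16.2°) = 114.32°, so 2H_s/15 = 15.2427 h.
B: H_s = arccos(−tan -28.5° · tan -15.9°) = 98.90°, so 2H_s/15 = 13.1867 h.
A − B = 15.2427 − 13.1867 = 2.0560 h.

+2.06 h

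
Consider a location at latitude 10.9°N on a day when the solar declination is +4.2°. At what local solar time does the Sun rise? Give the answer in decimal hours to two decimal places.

The sunset hour angle satisfies cos H_s = −tan φ tan δ = -0.0141, giving H_s = 90.81°.
Sunrise is at 12 − H_s/15 = 12 − 6.054 = 5.946 h local solar time.

5.95 h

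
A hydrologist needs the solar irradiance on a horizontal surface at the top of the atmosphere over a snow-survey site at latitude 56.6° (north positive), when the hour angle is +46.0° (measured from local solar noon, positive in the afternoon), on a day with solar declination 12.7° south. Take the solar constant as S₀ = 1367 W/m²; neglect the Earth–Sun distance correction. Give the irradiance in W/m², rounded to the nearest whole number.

cos θ_z = sin(56.6°) sin(-12.7°) + cos(56.6°) cos(-12.7°) cos(46.00°) = -0.1835 + 0.3730 = 0.1895.
Top-of-atmosphere irradiance = S₀ cos θ_z = 1367 × 0.1895 = 259.05 W/m².

259 W/m²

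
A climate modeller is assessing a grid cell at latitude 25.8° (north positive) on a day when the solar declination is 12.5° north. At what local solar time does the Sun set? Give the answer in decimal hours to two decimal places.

The sunset hour angle satisfies cos H_s = −tan φ tan δ = -0.1072, giving H_s = 96.15°.
Sunset is at 12 + H_s/15 = 12 + 6.410 = 18.410 h local solar time.

18.41 h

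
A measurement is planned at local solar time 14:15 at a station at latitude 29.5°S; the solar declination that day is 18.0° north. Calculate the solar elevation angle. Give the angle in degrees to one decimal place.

32.4°

Hour angle H = 15° × (14.25 − 12) = 33.75°.
cos θ_z = sin φ sin δ + cos φ cos δ cos H = (-0.4924)(0.3090) + (0.8704)(0.9511)(0.8315) = 0.5362.
θ_z = arccos(0.5362) = 57.57°, so the elevation is 90° − 57.57° = 32.43°.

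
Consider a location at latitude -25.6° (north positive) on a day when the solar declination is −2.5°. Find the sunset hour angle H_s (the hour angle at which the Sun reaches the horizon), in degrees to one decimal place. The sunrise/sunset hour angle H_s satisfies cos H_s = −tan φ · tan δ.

cos H_s = −tan(-25.6°) · tan(-2.5°) = -0.0209, so H_s = arccos(-0.0209) = 91.20°.

91.2°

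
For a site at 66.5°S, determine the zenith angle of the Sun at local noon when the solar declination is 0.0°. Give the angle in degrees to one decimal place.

66.5°

At local solar noon the hour angle is zero, so the zenith angle is |φ − δ| = |-66.5° − (0.0°)| = 66.5°.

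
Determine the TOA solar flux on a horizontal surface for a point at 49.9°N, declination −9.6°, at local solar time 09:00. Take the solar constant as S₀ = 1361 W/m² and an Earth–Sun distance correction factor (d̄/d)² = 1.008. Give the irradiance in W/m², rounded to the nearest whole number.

Hour angle H = 15° × (9 − 12) = -45.00°.
With φ = 49.9°, δ = -9.6°, H = -45.00°: sin φ sin δ = -0.1276, cos φ cos δ cos H = 0.4491, so cos θ_z = 0.3215.
Top-of-atmosphere irradiance = S₀ (d̄/d)² cos θ_z = 1361 × 1.008 × 0.3215 = 441.06 W/m².

441 W/m²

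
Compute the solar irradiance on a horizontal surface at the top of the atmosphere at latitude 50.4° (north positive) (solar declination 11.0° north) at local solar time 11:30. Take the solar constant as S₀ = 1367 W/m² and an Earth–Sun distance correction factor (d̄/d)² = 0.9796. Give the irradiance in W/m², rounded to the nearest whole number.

1028 W/m²

Hour angle H = 15° × (11.5 − 12) = -7.50°.
With φ = 50.4°, δ = 11.0°, H = -7.50°: sin φ sin δ = 0.1470, cos φ cos δ cos H = 0.6204, so cos θ_z = 0.7674.
Top-of-atmosphere irradiance = S₀ (d̄/d)² cos θ_z = 1367 × 0.9796 × 0.7674 = 1027.64 W/m².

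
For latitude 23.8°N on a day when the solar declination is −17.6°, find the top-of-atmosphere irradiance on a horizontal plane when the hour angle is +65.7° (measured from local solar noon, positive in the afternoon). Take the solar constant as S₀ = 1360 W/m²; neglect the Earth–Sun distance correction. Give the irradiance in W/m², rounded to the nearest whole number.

322 W/m²

With φ = 23.8°, δ = -17.6°, H = 65.70°: sin φ sin δ = -0.1220, cos φ cos δ cos H = 0.3589, so cos θ_z = 0.2369.
Top-of-atmosphere irradiance = S₀ cos θ_z = 1360 × 0.2369 = 322.18 W/m².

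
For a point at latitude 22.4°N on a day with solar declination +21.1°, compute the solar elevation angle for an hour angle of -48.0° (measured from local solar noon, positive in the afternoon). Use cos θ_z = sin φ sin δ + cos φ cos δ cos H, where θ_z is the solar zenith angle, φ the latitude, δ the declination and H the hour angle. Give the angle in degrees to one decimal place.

45.6°

cos θ_z = sin(22.4°) sin(21.1°) + cos(22.4°) cos(21.1°) cos(-48.00°) = 0.1372 + 0.5772 = 0.7144.
θ_z = arccos(0.7144) = 44.41°, so the elevation is 90° − 44.41° = 45.59°.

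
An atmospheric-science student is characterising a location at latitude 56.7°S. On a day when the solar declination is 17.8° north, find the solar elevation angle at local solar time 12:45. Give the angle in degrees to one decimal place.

Hour angle H = 15° × (12.75 − 12) = 11.25°.
cos θ_z = sin φ sin δ + cos φ cos δ cos H = (-0.8358)(0.3057) + (0.5490)(0.9521)(0.9808) = 0.2572.
θ_z = arccos(0.2572) = 75.10°, so the elevation is 90° − 75.10° = 14.90°.

14.9°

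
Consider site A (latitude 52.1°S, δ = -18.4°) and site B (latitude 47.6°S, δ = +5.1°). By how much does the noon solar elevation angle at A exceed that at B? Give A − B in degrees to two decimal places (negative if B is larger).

A: 90° − |-52.1 − (-18.4)| = 56.30°.
B: 90° − |-47.6 − (5.1)| = 37.30°.
A − B = 56.30 − 37.30 = 19.00°.

+19.00°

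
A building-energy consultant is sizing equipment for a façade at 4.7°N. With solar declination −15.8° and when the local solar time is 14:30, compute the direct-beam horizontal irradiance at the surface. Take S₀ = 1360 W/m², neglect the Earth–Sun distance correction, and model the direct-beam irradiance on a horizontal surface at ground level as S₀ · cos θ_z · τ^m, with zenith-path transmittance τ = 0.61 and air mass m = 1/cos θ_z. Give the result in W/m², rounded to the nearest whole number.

Hour angle H = 15° × (14.5 − 12) = 37.50°.
With φ = 4.7°, δ = -15.8°, H = 37.50°: sin φ sin δ = -0.0223, cos φ cos δ cos H = 0.7608, so cos θ_z = 0.7385.
Air mass m = 1/cos θ_z = 1/0.7385 = 1.354; τ^m = 0.61^1.354 = 0.5121.
Surface direct beam = 1360 × 0.7385 × 0.5121 = 514.33 W/m².

514 W/m²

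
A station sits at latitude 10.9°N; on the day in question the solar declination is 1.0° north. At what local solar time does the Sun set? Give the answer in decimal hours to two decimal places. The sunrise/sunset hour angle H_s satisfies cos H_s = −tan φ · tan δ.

18.01 h

The sunset hour angle satisfies cos H_s = −tan φ tan δ = -0.0034, giving H_s = 90.19°.
Sunset is at 12 + H_s/15 = 12 + 6.013 = 18.013 h local solar time.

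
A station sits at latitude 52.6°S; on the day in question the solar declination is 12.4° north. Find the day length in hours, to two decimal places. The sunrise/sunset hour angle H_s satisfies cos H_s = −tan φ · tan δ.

9.77 hours

−tan φ tan δ = −(-1.3079)(0.2199) = 0.2876; H_s = arccos(0.2876) = 73.29°.
Day length = 2 H_s / 15° h⁻¹ = 146.58° / 15 = 9.772 h.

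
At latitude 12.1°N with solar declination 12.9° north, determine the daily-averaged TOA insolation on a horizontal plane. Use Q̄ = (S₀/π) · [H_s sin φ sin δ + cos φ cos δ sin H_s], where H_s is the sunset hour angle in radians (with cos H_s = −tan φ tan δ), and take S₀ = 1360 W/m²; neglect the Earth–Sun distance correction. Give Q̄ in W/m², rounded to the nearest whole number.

−tan φ tan δ = −(0.2144)(0.2290) = -0.0491; H_s = arccos(-0.0491) = 92.81°. In radians, H_s = 1.6198.
H_s sin φ sin δ = 1.6198 × 0.2096 × 0.2233 = 0.0758.
cos φ cos δ sin H_s = 0.9778 × 0.9748 × 0.9988 = 0.9520.
Q̄ = (1360/π) × (0.0758 + 0.9520) = 432.90 × 1.0278 = 444.93 W/m².

445 W/m²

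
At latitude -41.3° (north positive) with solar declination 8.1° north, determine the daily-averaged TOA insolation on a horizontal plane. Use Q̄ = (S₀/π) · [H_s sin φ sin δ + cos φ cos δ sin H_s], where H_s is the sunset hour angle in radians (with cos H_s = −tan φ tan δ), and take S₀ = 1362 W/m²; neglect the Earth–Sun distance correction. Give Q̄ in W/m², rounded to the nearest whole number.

cos H_s = −tan(-41.3°) · tan(8.1°) = 0.1250, so H_s = arccos(0.1250) = 82.82°. In radians, H_s = 1.4455.
H_s sin φ sin δ = 1.4455 × -0.6600 × 0.1409 = -0.1344.
cos φ cos δ sin H_s = 0.7513 × 0.9900 × 0.9922 = 0.7380.
Q̄ = (1362/π) × (-0.1344 + 0.7380) = 433.54 × 0.6036 = 261.68 W/m².

262 W/m²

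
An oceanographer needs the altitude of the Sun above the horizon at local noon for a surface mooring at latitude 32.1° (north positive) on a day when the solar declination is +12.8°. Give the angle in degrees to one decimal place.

At local solar noon the hour angle is zero, so the elevation is 90° − |φ − δ| = 90° − |32.1° − (12.8°)| = 90° − 19.3° = 70.7°.

70.7°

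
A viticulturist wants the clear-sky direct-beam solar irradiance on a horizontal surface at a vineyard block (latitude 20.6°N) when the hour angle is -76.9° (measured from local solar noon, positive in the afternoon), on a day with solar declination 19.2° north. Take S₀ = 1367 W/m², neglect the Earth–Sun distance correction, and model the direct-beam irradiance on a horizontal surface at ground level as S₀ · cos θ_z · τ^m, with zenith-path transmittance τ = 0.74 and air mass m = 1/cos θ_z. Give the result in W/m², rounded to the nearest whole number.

167 W/m²

cos θ_z = sin(20.6°) sin(19.2°) + cos(20.6°) cos(19.2°) cos(-76.90°) = 0.1157 + 0.2004 = 0.3161.
Air mass m = 1/cos θ_z = 1/0.3161 = 3.164; τ^m = 0.74^3.164 = 0.3857.
Surface direct beam = 1367 × 0.3161 × 0.3857 = 166.66 W/m².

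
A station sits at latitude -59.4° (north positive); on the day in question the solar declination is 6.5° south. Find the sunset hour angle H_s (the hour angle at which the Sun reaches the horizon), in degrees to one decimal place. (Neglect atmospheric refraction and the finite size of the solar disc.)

The sunset hour angle satisfies cos H_s = −tan φ tan δ = -0.1927, giving H_s = 101.11°.

101.1°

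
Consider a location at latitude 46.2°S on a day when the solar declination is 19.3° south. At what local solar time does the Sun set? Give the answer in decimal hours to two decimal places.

The sunset hour angle satisfies cos H_s = −tan φ tan δ = -0.3652, giving H_s = 111.42°.
Sunset is at 12 + H_s/15 = 12 + 7.428 = 19.428 h local solar time.

19.43 h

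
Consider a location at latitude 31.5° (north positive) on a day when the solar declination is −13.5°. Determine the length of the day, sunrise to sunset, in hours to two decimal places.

10.87 hours

cos H_s = −tan(31.5°) · tan(-13.5°) = 0.1471, so H_s = arccos(0.1471) = 81.54°.
Day length = 2 H_s / 15° h⁻¹ = 163.08° / 15 = 10.872 h.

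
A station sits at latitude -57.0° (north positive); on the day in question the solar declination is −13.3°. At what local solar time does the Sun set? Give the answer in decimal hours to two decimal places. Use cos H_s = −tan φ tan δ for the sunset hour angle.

19.42 h

cos H_s = −tan(-57.0°) · tan(-13.3°) = -0.3640, so H_s = arccos(-0.3640) = 111.35°.
Sunset is at 12 + H_s/15 = 12 + 7.423 = 19.423 h local solar time.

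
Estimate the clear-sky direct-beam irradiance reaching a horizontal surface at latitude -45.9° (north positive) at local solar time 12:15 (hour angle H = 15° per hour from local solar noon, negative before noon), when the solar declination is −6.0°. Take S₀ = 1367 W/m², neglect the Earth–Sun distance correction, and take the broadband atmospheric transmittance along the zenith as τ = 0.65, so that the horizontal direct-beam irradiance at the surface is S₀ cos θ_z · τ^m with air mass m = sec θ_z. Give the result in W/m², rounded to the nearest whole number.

Hour angle H = 15° × (12.25 − 12) = 3.75°.
cos θ_z = sin φ sin δ + cos φ cos δ cos H = (-0.7181)(-0.1045) + (0.6959)(0.9945)(0.9979) = 0.7657.
Air mass m = 1/cos θ_z = 1/0.7657 = 1.306; τ^m = 0.65^1.306 = 0.5697.
Surface direct beam = 1367 × 0.7657 × 0.5697 = 596.31 W/m².

596 W/m²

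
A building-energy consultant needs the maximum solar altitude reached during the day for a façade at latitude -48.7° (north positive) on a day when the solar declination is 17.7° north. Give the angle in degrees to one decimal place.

At local solar noon the hour angle is zero, so the elevation is 90° − |φ − δ| = 90° − |-48.7° − (17.7°)| = 90° − 66.4° = 23.6°.

23.6°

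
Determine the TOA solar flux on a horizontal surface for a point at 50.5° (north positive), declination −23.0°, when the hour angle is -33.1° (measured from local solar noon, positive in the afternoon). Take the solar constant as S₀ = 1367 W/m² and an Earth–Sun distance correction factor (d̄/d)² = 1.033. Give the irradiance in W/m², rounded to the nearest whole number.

cos θ_z = sin φ sin δ + cos φ cos δ cos H = (0.7716)(-0.3907) + (0.6361)(0.9205)(0.8377) = 0.1890.
Top-of-atmosphere irradiance = S₀ (d̄/d)² cos θ_z = 1367 × 1.033 × 0.1890 = 266.89 W/m².

267 W/m²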